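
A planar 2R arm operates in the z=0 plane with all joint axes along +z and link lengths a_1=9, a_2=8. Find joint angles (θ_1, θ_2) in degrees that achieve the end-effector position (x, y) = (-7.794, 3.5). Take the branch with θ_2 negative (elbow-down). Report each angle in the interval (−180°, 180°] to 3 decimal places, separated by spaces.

cos θ_2 = (72.9964−9²−8²)/(2·9·8) = -0.5000; θ_2 = -120.0016° (elbow-down)
β = atan2(3.5000,-7.7940) = 155.8169°; ψ = atan2(-6.9281,4.9998) = -54.1831°
θ_1 = β − ψ = 210.0000°

-150.000 -120.002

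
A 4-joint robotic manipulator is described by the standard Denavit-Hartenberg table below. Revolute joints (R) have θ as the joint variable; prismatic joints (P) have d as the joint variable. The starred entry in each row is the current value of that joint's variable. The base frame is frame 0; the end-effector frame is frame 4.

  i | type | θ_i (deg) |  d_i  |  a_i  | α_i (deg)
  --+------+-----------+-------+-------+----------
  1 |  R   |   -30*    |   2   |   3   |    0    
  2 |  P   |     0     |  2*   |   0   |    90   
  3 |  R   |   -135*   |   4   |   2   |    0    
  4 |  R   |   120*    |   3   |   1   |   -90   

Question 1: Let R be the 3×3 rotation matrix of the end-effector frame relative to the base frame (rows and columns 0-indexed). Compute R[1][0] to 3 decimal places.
-0.483

End-effector x-axis (col 0 of R) = (0.8365,-0.4830,-0.2588)
R[1][0] = -0.4830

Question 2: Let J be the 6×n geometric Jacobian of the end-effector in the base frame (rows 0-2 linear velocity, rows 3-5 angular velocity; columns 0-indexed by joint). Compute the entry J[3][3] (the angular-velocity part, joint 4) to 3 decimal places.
axis z_3 = (-0.5000,-0.8660,0.0000); lever o_n−o_3 = (-0.6635,-3.0810,-0.2588)
cross product → J_v[:, 3] = (0.2241,-0.1294,0.9659)
J_ω[:, 3] = z_3
entry J[3][3] = -0.5000

-0.500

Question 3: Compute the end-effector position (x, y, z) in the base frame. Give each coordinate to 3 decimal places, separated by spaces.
-1.290 -7.338 2.327

after link 1: o_1 = (2.5981, -1.5000, 2.0000)
after link 2: o_2 = (2.5981, -1.5000, 4.0000)
after link 3: o_3 = (-0.6267, -4.2570, 2.5858)
after link 4: o_4 = (-1.2902, -7.3380, 2.3270)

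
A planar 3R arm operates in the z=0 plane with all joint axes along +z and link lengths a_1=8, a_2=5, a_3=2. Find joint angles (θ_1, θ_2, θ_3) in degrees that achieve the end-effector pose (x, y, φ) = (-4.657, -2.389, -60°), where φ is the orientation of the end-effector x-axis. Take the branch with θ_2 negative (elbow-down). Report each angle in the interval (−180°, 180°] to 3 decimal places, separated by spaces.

wrist centre = target − a_3·(cos φ, sin φ) = (-5.6570, -0.6569)
cos θ_2 = (32.4332−8²−5²)/(2·8·5) = -0.7071; θ_2 = -134.9982° (elbow-down)
β = atan2(-0.6569,-5.6570) = -173.3759°; ψ = atan2(-3.5356,4.4646) = -38.3769°
θ_1 = β − ψ = -134.9990°
θ_3 = φ − θ_1 − θ_2 = -150.0028° (wrapped to (-180°,180°])

-134.999 -134.998 -150.003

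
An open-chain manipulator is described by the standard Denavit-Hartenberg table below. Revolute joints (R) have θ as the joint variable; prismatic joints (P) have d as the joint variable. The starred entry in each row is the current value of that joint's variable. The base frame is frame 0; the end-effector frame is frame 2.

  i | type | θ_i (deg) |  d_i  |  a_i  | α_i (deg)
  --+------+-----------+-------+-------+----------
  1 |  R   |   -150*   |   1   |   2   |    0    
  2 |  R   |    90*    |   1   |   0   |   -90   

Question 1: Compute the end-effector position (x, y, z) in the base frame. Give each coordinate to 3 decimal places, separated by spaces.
-1.732 -1.000 2.000

after link 1: o_1 = (-1.7321, -1.0000, 1.0000)
after link 2: o_2 = (-1.7321, -1.0000, 2.0000)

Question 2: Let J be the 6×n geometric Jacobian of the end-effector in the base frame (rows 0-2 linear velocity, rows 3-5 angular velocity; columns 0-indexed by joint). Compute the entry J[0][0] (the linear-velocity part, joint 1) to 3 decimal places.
1.000

axis z_0 = ẑ; lever o_n−o_0 = (-1.7321,-1.0000,2.0000)
cross product → J_v[:, 0] = (1.0000,-1.7321,0.0000)
J_ω[:, 0] = z_0
entry J[0][0] = 1.0000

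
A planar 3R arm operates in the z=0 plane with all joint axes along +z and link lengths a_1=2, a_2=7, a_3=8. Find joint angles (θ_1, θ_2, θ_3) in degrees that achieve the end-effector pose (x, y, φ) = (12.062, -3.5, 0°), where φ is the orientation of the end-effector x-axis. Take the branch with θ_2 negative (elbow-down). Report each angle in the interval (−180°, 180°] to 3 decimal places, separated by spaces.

98.510 -150.006 51.496

wrist centre = target − a_3·(cos φ, sin φ) = (4.0620, -3.5000)
cos θ_2 = (28.7498−2²−7²)/(2·2·7) = -0.8661; θ_2 = -150.0059° (elbow-down)
β = atan2(-3.5000,4.0620) = -40.7497°; ψ = atan2(-3.4994,-4.0625) = -139.2592°
θ_1 = β − ψ = 98.5095°
θ_3 = φ − θ_1 − θ_2 = 51.4964° (wrapped to (-180°,180°])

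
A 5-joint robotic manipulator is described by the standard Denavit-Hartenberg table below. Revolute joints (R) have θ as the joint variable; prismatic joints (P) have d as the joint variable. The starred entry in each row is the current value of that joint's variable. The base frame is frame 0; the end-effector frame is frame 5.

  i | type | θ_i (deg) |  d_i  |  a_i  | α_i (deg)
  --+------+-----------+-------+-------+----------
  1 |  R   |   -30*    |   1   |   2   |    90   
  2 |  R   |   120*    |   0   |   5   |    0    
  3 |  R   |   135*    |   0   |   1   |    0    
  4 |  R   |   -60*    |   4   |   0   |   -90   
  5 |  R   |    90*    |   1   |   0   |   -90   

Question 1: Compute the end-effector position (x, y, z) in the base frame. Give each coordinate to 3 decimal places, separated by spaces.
after link 1: o_1 = (1.7321, -1.0000, 1.0000)
after link 2: o_2 = (-0.4330, 0.2500, 5.3301)
after link 3: o_3 = (-0.6572, 0.3794, 4.3642)
after link 4: o_4 = (-2.6572, -3.0847, 4.3642)
after link 5: o_5 = (-2.4330, -3.2141, 3.3983)

-2.433 -3.214 3.398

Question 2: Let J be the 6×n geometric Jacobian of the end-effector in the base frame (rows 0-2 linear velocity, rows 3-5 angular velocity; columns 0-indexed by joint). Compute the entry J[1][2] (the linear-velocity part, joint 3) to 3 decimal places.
axis z_2 = (-0.5000,-0.8660,0.0000); lever o_n−o_2 = (-2.0000,-3.4641,-1.9319)
cross product → J_v[:, 2] = (1.6730,-0.9659,-0.0000)
J_ω[:, 2] = z_2
entry J[1][2] = -0.9659

-0.966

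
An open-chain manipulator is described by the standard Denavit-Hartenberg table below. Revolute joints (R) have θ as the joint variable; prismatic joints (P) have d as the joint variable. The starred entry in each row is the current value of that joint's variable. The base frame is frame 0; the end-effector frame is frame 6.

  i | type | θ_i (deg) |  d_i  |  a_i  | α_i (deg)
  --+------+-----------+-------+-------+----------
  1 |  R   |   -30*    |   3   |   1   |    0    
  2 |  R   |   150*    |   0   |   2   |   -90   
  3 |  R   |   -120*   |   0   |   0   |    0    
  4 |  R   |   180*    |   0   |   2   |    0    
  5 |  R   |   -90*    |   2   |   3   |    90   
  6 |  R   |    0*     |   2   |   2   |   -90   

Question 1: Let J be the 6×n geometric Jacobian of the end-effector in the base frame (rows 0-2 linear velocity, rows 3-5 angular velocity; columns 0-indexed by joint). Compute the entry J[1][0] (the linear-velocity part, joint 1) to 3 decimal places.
-4.031

axis z_0 = ẑ; lever o_n−o_0 = (-4.0311,3.9821,5.5000)
cross product → J_v[:, 0] = (-3.9821,-4.0311,0.0000)
J_ω[:, 0] = z_0
entry J[1][0] = -4.0311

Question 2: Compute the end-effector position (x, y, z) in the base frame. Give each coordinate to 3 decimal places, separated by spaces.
-4.031 3.982 5.500

after link 1: o_1 = (0.8660, -0.5000, 3.0000)
after link 2: o_2 = (-0.1340, 1.2321, 3.0000)
after link 3: o_3 = (-0.1340, 1.2321, 3.0000)
after link 4: o_4 = (-0.6340, 2.0981, 1.2679)
after link 5: o_5 = (-3.6651, 3.3481, 2.7679)
after link 6: o_6 = (-4.0311, 3.9821, 5.5000)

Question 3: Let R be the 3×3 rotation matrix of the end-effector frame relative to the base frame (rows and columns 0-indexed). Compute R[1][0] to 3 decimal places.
0.750

End-effector x-axis (col 0 of R) = (-0.4330,0.7500,0.5000)
R[1][0] = 0.7500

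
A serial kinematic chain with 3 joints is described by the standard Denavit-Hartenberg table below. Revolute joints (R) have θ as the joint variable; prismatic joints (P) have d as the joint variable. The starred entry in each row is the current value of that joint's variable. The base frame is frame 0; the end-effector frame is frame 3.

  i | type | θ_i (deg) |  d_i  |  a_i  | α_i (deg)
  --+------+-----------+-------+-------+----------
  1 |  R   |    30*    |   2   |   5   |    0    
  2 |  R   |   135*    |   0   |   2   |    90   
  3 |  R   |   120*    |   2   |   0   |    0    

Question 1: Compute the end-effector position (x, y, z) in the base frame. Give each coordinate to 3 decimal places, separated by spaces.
after link 1: o_1 = (4.3301, 2.5000, 2.0000)
after link 2: o_2 = (2.3983, 3.0176, 2.0000)
after link 3: o_3 = (2.9159, 4.9495, 2.0000)

2.916 4.949 2.000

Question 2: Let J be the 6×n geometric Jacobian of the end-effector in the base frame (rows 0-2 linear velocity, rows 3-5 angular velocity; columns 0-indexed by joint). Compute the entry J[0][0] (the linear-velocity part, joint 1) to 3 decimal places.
-4.949

axis z_0 = ẑ; lever o_n−o_0 = (2.9159,4.9495,2.0000)
cross product → J_v[:, 0] = (-4.9495,2.9159,0.0000)
J_ω[:, 0] = z_0
entry J[0][0] = -4.9495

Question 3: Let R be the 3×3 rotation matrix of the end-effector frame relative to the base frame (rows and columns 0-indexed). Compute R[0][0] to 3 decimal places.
End-effector x-axis (col 0 of R) = (0.4830,-0.1294,0.8660)
R[0][0] = 0.4830

0.483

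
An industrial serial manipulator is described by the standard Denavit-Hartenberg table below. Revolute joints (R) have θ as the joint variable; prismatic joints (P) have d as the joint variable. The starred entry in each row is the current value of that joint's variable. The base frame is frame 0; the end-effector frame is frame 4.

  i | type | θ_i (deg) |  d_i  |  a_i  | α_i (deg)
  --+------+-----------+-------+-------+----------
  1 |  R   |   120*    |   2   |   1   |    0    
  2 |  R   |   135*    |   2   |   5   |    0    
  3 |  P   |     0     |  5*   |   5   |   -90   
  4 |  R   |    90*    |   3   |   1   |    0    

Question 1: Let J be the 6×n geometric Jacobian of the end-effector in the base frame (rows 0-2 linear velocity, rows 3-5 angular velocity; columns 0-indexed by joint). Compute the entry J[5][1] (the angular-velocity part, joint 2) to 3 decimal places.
1.000

axis z_1 = (0.0000,0.0000,1.0000); lever o_n−o_1 = (0.3096,-10.4357,6.0000)
cross product → J_v[:, 1] = (10.4357,0.3096,-0.0000)
J_ω[:, 1] = z_1
entry J[5][1] = 1.0000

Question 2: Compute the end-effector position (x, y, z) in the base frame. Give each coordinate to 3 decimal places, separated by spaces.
-0.190 -9.570 8.000

after link 1: o_1 = (-0.5000, 0.8660, 2.0000)
after link 2: o_2 = (-1.7941, -3.9636, 4.0000)
after link 3: o_3 = (-3.0882, -8.7932, 9.0000)
after link 4: o_4 = (-0.1904, -9.5697, 8.0000)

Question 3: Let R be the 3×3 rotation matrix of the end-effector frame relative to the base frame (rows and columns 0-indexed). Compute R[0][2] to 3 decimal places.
End-effector z-axis (col 2 of R) = (0.9659,-0.2588,0.0000)
R[0][2] = 0.9659

0.966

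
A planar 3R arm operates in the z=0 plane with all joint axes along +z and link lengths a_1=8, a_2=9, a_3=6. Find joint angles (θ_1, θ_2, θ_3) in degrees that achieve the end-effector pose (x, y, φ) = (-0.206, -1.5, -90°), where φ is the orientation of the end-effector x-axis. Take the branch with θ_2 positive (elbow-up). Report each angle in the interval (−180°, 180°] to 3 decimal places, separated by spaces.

wrist centre = target − a_3·(cos φ, sin φ) = (-0.2060, 4.5000)
cos θ_2 = (20.2924−8²−9²)/(2·8·9) = -0.8660; θ_2 = 149.9999° (elbow-up)
β = atan2(4.5000,-0.2060) = 92.6210°; ψ = atan2(4.5000,0.2058) = 87.3818°
θ_1 = β − ψ = 5.2393°
θ_3 = φ − θ_1 − θ_2 = 114.7608° (wrapped to (-180°,180°])

5.239 150.000 114.761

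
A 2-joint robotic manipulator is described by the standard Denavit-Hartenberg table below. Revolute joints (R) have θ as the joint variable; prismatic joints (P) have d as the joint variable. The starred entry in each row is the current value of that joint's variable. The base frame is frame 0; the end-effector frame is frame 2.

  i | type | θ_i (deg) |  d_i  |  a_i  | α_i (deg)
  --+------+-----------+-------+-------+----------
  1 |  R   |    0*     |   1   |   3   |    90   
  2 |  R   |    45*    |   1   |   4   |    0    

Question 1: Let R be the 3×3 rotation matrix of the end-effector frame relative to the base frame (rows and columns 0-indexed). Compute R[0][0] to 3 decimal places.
0.707

End-effector x-axis (col 0 of R) = (0.7071,0.0000,0.7071)
R[0][0] = 0.7071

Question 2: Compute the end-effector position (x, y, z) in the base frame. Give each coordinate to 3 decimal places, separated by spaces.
5.828 -1.000 3.828

after link 1: o_1 = (3.0000, 0.0000, 1.0000)
after link 2: o_2 = (5.8284, -1.0000, 3.8284)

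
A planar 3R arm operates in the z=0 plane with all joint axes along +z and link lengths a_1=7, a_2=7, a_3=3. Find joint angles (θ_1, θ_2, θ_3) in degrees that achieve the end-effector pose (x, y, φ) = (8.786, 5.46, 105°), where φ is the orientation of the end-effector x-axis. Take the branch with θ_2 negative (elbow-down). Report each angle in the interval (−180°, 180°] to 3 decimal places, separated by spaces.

wrist centre = target − a_3·(cos φ, sin φ) = (9.5625, 2.5622)
cos θ_2 = (98.0056−7²−7²)/(2·7·7) = 0.0001; θ_2 = -89.9967° (elbow-down)
β = atan2(2.5622,9.5625) = 14.9998°; ψ = atan2(-7.0000,7.0004) = -44.9984°
θ_1 = β − ψ = 59.9982°
θ_3 = φ − θ_1 − θ_2 = 134.9985° (wrapped to (-180°,180°])

59.998 -89.997 134.999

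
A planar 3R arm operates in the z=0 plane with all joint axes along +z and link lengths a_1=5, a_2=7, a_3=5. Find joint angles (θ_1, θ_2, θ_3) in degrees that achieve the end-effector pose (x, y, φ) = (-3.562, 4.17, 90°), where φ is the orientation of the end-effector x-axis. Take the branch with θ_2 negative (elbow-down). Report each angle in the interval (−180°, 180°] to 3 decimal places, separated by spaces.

-59.998 -150.002 -60.000

wrist centre = target − a_3·(cos φ, sin φ) = (-3.5620, -0.8300)
cos θ_2 = (13.3767−5²−7²)/(2·5·7) = -0.8660; θ_2 = -150.0024° (elbow-down)
β = atan2(-0.8300,-3.5620) = -166.8833°; ψ = atan2(-3.4997,-1.0623) = -106.8853°
θ_1 = β − ψ = -59.9979°
θ_3 = φ − θ_1 − θ_2 = -59.9997° (wrapped to (-180°,180°])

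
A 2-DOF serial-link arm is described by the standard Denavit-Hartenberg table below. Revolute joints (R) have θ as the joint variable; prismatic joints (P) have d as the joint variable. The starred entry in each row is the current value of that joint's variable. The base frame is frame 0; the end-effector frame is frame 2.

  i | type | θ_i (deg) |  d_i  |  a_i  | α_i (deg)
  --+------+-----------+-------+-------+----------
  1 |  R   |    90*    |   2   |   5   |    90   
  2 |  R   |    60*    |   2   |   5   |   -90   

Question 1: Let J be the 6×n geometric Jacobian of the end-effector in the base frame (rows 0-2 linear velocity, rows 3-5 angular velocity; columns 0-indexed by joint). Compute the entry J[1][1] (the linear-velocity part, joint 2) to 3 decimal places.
axis z_1 = (1.0000,-0.0000,0.0000); lever o_n−o_1 = (2.0000,2.5000,4.3301)
cross product → J_v[:, 1] = (-0.0000,-4.3301,2.5000)
J_ω[:, 1] = z_1
entry J[1][1] = -4.3301

-4.330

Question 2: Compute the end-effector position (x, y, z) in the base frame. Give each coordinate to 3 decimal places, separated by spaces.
2.000 7.500 6.330

after link 1: o_1 = (0.0000, 5.0000, 2.0000)
after link 2: o_2 = (2.0000, 7.5000, 6.3301)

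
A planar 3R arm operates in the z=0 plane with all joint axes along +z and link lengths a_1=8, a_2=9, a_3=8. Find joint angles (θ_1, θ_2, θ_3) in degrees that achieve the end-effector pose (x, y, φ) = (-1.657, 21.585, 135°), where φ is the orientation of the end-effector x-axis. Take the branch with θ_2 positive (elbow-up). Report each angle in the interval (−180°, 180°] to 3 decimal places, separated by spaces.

59.999 30.002 44.998

wrist centre = target − a_3·(cos φ, sin φ) = (3.9999, 15.9281)
cos θ_2 = (269.7047−8²−9²)/(2·8·9) = 0.8660; θ_2 = 30.0024° (elbow-up)
β = atan2(15.9281,3.9999) = 75.9034°; ψ = atan2(4.5003,15.7940) = 15.9043°
θ_1 = β − ψ = 59.9992°
θ_3 = φ − θ_1 − θ_2 = 44.9984° (wrapped to (-180°,180°])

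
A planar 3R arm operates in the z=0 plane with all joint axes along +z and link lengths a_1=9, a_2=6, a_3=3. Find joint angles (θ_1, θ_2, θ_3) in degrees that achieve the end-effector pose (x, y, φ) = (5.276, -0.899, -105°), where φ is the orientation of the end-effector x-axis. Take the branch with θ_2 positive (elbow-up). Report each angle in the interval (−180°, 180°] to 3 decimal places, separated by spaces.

-23.451 135.004 143.447

wrist centre = target − a_3·(cos φ, sin φ) = (6.0525, 1.9988)
cos θ_2 = (40.6273−9²−6²)/(2·9·6) = -0.7072; θ_2 = 135.0038° (elbow-up)
β = atan2(1.9988,6.0525) = 18.2754°; ψ = atan2(4.2424,4.7571) = 41.7266°
θ_1 = β − ψ = -23.4511°
θ_3 = φ − θ_1 − θ_2 = 143.4473° (wrapped to (-180°,180°])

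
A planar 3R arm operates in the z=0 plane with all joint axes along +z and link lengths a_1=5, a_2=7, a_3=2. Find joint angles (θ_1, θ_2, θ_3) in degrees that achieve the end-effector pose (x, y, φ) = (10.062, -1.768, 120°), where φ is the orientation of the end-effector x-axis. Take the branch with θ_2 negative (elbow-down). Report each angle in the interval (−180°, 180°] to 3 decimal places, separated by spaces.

0.003 -30.006 150.003

wrist centre = target − a_3·(cos φ, sin φ) = (11.0620, -3.5001)
cos θ_2 = (134.6182−5²−7²)/(2·5·7) = 0.8660; θ_2 = -30.0059° (elbow-down)
β = atan2(-3.5001,11.0620) = -17.5575°; ψ = atan2(-3.5006,11.0618) = -17.5605°
θ_1 = β − ψ = 0.0029°
θ_3 = φ − θ_1 − θ_2 = 150.0029° (wrapped to (-180°,180°])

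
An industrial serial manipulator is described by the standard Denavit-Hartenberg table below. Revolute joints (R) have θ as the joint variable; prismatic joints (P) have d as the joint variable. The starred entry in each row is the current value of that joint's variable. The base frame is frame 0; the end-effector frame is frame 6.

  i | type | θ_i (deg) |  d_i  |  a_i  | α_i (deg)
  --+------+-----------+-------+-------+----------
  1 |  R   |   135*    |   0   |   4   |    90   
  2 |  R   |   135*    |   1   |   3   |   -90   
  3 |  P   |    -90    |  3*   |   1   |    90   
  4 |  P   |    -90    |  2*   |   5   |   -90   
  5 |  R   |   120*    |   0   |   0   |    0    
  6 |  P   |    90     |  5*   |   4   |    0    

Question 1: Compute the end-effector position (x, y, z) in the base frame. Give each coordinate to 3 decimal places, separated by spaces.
after link 1: o_1 = (-2.8284, 2.8284, 0.0000)
after link 2: o_2 = (-0.6213, 2.0355, 2.1213)
after link 3: o_3 = (1.5858, 1.2426, 0.0000)
after link 4: o_4 = (-1.9142, 4.7426, 2.1213)
after link 5: o_5 = (-1.9142, 4.7426, 2.1213)
after link 6: o_6 = (2.3534, 7.5461, -1.7424)

2.353 7.546 -1.742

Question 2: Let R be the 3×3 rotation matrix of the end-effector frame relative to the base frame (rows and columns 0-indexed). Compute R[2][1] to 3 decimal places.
-0.259

End-effector y-axis (col 1 of R) = (-0.6830,0.6830,-0.2588)
R[2][1] = -0.2588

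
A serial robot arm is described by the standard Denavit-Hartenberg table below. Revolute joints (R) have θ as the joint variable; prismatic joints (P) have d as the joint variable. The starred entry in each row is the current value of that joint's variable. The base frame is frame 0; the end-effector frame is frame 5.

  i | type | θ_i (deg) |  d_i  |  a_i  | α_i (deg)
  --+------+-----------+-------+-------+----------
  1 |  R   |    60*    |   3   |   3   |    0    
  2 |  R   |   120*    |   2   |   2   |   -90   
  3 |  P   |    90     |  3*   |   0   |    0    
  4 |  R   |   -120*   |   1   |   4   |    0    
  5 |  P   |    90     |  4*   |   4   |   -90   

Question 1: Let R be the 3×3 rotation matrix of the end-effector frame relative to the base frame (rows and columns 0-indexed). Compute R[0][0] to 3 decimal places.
-0.500

End-effector x-axis (col 0 of R) = (-0.5000,0.0000,-0.8660)
R[0][0] = -0.5000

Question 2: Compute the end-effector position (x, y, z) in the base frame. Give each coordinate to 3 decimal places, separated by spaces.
after link 1: o_1 = (1.5000, 2.5981, 3.0000)
after link 2: o_2 = (-0.5000, 2.5981, 5.0000)
after link 3: o_3 = (-0.5000, -0.4019, 5.0000)
after link 4: o_4 = (-3.9641, -1.4019, 7.0000)
after link 5: o_5 = (-5.9641, -5.4019, 3.5359)

-5.964 -5.402 3.536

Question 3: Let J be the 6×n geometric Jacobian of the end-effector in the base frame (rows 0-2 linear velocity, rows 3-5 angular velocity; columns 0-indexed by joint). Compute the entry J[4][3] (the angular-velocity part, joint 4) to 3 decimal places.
axis z_3 = (-0.0000,-1.0000,0.0000); lever o_n−o_3 = (-5.4641,-5.0000,-1.4641)
cross product → J_v[:, 3] = (1.4641,-0.0000,-5.4641)
J_ω[:, 3] = z_3
entry J[4][3] = -1.0000

-1.000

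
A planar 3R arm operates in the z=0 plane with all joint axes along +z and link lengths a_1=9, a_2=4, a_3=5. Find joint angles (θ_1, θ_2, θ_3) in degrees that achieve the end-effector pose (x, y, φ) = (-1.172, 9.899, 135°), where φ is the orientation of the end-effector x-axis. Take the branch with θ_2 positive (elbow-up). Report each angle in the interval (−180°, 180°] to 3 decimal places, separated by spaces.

45.004 135.009 -45.013

wrist centre = target − a_3·(cos φ, sin φ) = (2.3635, 6.3635)
cos θ_2 = (46.0800−9²−4²)/(2·9·4) = -0.7072; θ_2 = 135.0094° (elbow-up)
β = atan2(6.3635,2.3635) = 69.6239°; ψ = atan2(2.8280,6.1711) = 24.6200°
θ_1 = β − ψ = 45.0038°
θ_3 = φ − θ_1 − θ_2 = -45.0132° (wrapped to (-180°,180°])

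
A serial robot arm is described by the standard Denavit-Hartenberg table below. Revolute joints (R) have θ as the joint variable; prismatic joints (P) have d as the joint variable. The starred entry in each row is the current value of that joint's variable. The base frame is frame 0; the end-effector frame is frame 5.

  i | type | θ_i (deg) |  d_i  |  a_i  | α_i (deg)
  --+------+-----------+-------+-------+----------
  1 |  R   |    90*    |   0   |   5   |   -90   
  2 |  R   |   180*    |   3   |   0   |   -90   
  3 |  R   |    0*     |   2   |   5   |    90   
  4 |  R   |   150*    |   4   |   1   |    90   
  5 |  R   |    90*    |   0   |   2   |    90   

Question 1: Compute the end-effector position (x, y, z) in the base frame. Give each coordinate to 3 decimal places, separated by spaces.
after link 1: o_1 = (0.0000, 5.0000, 0.0000)
after link 2: o_2 = (-3.0000, 5.0000, 0.0000)
after link 3: o_3 = (-3.0000, -0.0000, 2.0000)
after link 4: o_4 = (-7.0000, 0.8660, 2.5000)
after link 5: o_5 = (-9.0000, 0.8660, 2.5000)

-9.000 0.866 2.500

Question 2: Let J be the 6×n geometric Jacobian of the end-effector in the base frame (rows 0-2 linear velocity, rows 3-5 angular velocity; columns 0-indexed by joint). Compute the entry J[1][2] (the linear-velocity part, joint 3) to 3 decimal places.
axis z_2 = (-0.0000,-0.0000,1.0000); lever o_n−o_2 = (-6.0000,-4.1340,2.5000)
cross product → J_v[:, 2] = (4.1340,-6.0000,-0.0000)
J_ω[:, 2] = z_2
entry J[1][2] = -6.0000

-6.000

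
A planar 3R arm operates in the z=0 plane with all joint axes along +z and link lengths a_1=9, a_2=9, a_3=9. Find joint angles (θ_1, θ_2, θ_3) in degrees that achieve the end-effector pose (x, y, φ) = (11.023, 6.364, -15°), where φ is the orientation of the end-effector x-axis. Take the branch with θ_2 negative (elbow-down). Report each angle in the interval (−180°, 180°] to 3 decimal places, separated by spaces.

134.998 -119.999 -29.999

wrist centre = target − a_3·(cos φ, sin φ) = (2.3297, 8.6934)
cos θ_2 = (81.0021−9²−9²)/(2·9·9) = -0.5000; θ_2 = -119.9992° (elbow-down)
β = atan2(8.6934,2.3297) = 74.9982°; ψ = atan2(-7.7943,4.5001) = -59.9996°
θ_1 = β − ψ = 134.9978°
θ_3 = φ − θ_1 − θ_2 = -29.9987° (wrapped to (-180°,180°])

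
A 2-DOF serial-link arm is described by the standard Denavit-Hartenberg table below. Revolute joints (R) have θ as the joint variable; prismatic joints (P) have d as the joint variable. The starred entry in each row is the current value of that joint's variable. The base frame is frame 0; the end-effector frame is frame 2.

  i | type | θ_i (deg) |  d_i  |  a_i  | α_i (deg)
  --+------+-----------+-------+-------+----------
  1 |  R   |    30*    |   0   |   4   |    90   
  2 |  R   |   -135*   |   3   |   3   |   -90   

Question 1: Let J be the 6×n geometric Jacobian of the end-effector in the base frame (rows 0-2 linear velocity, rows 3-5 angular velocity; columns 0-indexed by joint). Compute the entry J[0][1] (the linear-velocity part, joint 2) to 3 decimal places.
1.837

axis z_1 = (0.5000,-0.8660,0.0000); lever o_n−o_1 = (-0.3371,-3.6587,-2.1213)
cross product → J_v[:, 1] = (1.8371,1.0607,-2.1213)
J_ω[:, 1] = z_1
entry J[0][1] = 1.8371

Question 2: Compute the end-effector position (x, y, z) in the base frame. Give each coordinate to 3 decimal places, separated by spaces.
after link 1: o_1 = (3.4641, 2.0000, 0.0000)
after link 2: o_2 = (3.1270, -1.6587, -2.1213)

3.127 -1.659 -2.121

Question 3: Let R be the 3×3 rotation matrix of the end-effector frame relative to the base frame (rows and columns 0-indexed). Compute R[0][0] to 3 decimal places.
-0.612

End-effector x-axis (col 0 of R) = (-0.6124,-0.3536,-0.7071)
R[0][0] = -0.6124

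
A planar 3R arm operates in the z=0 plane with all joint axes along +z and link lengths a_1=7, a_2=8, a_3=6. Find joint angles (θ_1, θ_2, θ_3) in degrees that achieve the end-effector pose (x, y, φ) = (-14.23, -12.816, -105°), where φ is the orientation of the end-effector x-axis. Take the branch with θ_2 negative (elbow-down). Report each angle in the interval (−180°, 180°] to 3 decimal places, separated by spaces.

wrist centre = target − a_3·(cos φ, sin φ) = (-12.6771, -7.0204)
cos θ_2 = (209.9952−7²−8²)/(2·7·8) = 0.8660; θ_2 = -29.9997° (elbow-down)
β = atan2(-7.0204,-12.6771) = -151.0227°; ψ = atan2(-4.0000,13.9282) = -16.0232°
θ_1 = β − ψ = -134.9995°
θ_3 = φ − θ_1 − θ_2 = 59.9992° (wrapped to (-180°,180°])

-135.000 -30.000 59.999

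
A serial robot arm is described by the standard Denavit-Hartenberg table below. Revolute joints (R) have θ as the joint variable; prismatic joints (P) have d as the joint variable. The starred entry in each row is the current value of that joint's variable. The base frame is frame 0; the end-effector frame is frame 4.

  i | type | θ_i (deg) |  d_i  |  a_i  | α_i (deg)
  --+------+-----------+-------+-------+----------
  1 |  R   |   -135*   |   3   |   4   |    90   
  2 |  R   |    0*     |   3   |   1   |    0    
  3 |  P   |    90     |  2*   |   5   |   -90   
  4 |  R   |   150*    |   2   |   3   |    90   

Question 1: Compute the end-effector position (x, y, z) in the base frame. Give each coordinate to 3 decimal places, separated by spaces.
after link 1: o_1 = (-2.8284, -2.8284, 3.0000)
after link 2: o_2 = (-5.6569, -1.4142, 3.0000)
after link 3: o_3 = (-7.0711, -0.0000, 8.0000)
after link 4: o_4 = (-4.5962, 0.3536, 5.4019)

-4.596 0.354 5.402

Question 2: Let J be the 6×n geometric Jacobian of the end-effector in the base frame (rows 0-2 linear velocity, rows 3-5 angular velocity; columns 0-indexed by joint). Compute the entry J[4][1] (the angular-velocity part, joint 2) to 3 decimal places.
axis z_1 = (-0.7071,0.7071,0.0000); lever o_n−o_1 = (-1.7678,3.1820,2.4019)
cross product → J_v[:, 1] = (1.6984,1.6984,-1.0000)
J_ω[:, 1] = z_1
entry J[4][1] = 0.7071

0.707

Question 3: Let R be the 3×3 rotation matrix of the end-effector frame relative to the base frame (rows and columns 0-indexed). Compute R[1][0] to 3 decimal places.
End-effector x-axis (col 0 of R) = (0.3536,-0.3536,-0.8660)
R[1][0] = -0.3536

-0.354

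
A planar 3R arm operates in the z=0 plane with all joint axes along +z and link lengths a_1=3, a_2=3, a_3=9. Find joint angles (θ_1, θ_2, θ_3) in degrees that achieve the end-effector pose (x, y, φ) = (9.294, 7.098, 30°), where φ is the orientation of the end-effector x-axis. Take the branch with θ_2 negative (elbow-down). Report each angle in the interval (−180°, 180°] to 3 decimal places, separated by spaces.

120.005 -120.004 29.999

wrist centre = target − a_3·(cos φ, sin φ) = (1.4998, 2.5980)
cos θ_2 = (8.9989−3²−3²)/(2·3·3) = -0.5001; θ_2 = -120.0040° (elbow-down)
β = atan2(2.5980,1.4998) = 60.0031°; ψ = atan2(-2.5980,1.4998) = -60.0020°
θ_1 = β − ψ = 120.0050°
θ_3 = φ − θ_1 − θ_2 = 29.9989° (wrapped to (-180°,180°])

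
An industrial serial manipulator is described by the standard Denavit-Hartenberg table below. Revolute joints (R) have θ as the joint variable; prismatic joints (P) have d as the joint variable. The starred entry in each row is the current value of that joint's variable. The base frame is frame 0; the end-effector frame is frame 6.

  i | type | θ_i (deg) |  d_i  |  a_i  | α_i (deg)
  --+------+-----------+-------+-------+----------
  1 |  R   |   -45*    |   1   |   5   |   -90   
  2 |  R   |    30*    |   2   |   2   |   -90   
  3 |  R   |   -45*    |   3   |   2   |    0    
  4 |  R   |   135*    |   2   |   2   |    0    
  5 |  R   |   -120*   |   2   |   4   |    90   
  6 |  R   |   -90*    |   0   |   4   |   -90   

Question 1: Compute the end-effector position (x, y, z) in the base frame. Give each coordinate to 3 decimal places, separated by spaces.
9.101 -4.273 -5.037

after link 1: o_1 = (3.5355, -3.5355, 1.0000)
after link 2: o_2 = (6.1745, -3.3461, 0.0000)
after link 3: o_3 = (6.9799, -2.1514, -3.3052)
after link 4: o_4 = (4.8585, -2.8585, -5.0372)
after link 5: o_5 = (7.6870, -2.8585, -8.5013)
after link 6: o_6 = (9.1012, -4.2728, -5.0372)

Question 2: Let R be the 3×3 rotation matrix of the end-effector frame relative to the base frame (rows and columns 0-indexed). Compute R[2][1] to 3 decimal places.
End-effector y-axis (col 1 of R) = (-0.3062,-0.9186,-0.2500)
R[2][1] = -0.2500

-0.250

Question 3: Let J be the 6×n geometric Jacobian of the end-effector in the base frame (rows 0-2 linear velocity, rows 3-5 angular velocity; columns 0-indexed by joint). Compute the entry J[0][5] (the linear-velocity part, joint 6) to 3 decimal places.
axis z_5 = (0.3062,0.9186,0.2500); lever o_n−o_5 = (1.4142,-1.4142,3.4641)
cross product → J_v[:, 5] = (3.5355,-0.7071,-1.7321)
J_ω[:, 5] = z_5
entry J[0][5] = 3.5355

3.536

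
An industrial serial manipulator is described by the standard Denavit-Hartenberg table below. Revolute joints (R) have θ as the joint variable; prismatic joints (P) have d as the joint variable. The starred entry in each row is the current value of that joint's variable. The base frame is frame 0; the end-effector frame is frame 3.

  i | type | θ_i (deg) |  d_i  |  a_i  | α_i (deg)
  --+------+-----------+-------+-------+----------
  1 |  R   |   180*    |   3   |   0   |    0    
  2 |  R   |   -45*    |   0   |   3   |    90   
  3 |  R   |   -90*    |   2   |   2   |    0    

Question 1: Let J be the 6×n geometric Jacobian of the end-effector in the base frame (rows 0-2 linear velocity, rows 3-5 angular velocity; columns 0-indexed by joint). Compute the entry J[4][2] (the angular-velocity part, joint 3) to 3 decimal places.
0.707

axis z_2 = (0.7071,0.7071,0.0000); lever o_n−o_2 = (1.4142,1.4142,-2.0000)
cross product → J_v[:, 2] = (-1.4142,1.4142,0.0000)
J_ω[:, 2] = z_2
entry J[4][2] = 0.7071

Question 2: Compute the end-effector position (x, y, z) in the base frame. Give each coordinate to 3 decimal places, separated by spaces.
-0.707 3.536 1.000

after link 1: o_1 = (0.0000, 0.0000, 3.0000)
after link 2: o_2 = (-2.1213, 2.1213, 3.0000)
after link 3: o_3 = (-0.7071, 3.5355, 1.0000)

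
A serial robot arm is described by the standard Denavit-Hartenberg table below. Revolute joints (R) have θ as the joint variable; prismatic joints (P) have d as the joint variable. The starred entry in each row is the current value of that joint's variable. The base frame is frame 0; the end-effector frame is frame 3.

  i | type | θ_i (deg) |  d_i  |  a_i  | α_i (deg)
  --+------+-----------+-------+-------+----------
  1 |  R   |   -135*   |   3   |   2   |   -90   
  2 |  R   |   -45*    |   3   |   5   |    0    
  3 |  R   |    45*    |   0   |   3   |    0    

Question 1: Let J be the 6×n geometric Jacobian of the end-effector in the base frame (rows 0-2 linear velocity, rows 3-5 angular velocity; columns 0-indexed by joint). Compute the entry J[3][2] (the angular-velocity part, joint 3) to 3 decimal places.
0.707

axis z_2 = (0.7071,-0.7071,0.0000); lever o_n−o_2 = (-2.1213,-2.1213,0.0000)
cross product → J_v[:, 2] = (0.0000,-0.0000,-3.0000)
J_ω[:, 2] = z_2
entry J[3][2] = 0.7071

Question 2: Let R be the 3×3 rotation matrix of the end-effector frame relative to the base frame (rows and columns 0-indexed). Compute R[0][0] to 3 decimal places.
-0.707

End-effector x-axis (col 0 of R) = (-0.7071,-0.7071,0.0000)
R[0][0] = -0.7071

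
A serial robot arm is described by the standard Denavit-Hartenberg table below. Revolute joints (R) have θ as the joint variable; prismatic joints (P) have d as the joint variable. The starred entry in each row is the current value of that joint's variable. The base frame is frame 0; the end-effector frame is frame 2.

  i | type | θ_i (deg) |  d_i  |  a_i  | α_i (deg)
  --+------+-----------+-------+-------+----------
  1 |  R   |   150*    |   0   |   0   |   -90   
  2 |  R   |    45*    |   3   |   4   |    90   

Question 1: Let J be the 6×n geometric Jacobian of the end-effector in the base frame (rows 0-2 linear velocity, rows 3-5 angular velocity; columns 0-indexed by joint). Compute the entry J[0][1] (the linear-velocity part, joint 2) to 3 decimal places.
2.449

axis z_1 = (-0.5000,-0.8660,0.0000); lever o_n−o_1 = (-3.9495,-1.1839,-2.8284)
cross product → J_v[:, 1] = (2.4495,-1.4142,-2.8284)
J_ω[:, 1] = z_1
entry J[0][1] = 2.4495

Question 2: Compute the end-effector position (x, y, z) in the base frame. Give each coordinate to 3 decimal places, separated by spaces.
-3.949 -1.184 -2.828

after link 1: o_1 = (0.0000, 0.0000, 0.0000)
after link 2: o_2 = (-3.9495, -1.1839, -2.8284)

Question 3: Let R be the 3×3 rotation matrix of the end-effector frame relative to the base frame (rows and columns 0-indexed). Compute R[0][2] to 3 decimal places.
End-effector z-axis (col 2 of R) = (-0.6124,0.3536,0.7071)
R[0][2] = -0.6124

-0.612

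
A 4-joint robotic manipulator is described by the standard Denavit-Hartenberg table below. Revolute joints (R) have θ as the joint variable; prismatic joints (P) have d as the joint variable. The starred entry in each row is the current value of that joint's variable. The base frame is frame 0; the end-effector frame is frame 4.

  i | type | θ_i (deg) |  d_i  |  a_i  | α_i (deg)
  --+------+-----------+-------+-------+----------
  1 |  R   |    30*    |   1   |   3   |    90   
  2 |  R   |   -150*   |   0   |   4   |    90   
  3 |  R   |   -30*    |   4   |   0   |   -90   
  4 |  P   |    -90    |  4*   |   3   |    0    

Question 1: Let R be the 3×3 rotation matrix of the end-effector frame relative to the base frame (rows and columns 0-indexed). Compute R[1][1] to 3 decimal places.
End-effector y-axis (col 1 of R) = (-0.8995,0.0580,-0.4330)
R[1][1] = 0.0580

0.058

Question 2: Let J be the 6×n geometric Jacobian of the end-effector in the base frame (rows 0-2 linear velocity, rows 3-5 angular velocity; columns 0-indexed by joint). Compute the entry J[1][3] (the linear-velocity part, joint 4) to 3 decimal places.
-0.967

prismatic axis z_3 = (0.0580,-0.9665,-0.2500)
J_v[:, 3] = z_3; J_ω[:, 3] = (0,0,0)
entry J[1][3] = -0.9665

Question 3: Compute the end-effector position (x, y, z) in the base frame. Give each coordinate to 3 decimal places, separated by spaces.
after link 1: o_1 = (2.5981, 1.5000, 1.0000)
after link 2: o_2 = (-0.4019, -0.2321, -1.0000)
after link 3: o_3 = (-2.1340, -1.2321, 2.4641)
after link 4: o_4 = (-3.2010, -5.8481, 4.0622)

-3.201 -5.848 4.062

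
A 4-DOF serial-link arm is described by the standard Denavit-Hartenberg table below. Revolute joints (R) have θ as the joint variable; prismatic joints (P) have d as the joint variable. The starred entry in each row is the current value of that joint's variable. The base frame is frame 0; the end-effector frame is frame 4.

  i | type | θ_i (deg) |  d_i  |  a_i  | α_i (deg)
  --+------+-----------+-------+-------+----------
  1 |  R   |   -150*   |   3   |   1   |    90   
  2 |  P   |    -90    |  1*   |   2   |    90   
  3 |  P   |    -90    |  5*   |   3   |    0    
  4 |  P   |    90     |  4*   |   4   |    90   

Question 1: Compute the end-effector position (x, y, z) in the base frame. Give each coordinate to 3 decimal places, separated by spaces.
7.928 2.268 -3.000

after link 1: o_1 = (-0.8660, -0.5000, 3.0000)
after link 2: o_2 = (-1.3660, 0.3660, 1.0000)
after link 3: o_3 = (4.4641, 0.2679, 1.0000)
after link 4: o_4 = (7.9282, 2.2679, -3.0000)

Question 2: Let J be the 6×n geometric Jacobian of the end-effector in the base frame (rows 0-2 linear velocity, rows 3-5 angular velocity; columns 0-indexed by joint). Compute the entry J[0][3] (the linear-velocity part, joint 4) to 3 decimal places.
0.866

prismatic axis z_3 = (0.8660,0.5000,-0.0000)
J_v[:, 3] = z_3; J_ω[:, 3] = (0,0,0)
entry J[0][3] = 0.8660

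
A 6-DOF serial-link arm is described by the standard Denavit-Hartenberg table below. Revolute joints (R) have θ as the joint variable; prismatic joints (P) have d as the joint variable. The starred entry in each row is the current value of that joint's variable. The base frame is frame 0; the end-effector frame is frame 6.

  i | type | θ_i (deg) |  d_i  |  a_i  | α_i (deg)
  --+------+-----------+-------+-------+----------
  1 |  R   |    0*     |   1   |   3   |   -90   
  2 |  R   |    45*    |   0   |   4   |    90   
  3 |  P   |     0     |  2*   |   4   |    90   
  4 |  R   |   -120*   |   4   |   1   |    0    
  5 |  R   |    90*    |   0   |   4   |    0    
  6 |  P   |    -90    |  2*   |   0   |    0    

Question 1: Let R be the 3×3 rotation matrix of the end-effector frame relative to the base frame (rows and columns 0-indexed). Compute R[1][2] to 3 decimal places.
-1.000

End-effector z-axis (col 2 of R) = (0.0000,-1.0000,0.0000)
R[1][2] = -1.0000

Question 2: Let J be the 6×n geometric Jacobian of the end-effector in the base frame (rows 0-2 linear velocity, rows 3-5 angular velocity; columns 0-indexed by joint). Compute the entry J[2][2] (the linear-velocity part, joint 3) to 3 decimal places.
0.707

prismatic axis z_2 = (0.7071,0.0000,0.7071)
J_v[:, 2] = z_2; J_ω[:, 2] = (0,0,0)
entry J[2][2] = 0.7071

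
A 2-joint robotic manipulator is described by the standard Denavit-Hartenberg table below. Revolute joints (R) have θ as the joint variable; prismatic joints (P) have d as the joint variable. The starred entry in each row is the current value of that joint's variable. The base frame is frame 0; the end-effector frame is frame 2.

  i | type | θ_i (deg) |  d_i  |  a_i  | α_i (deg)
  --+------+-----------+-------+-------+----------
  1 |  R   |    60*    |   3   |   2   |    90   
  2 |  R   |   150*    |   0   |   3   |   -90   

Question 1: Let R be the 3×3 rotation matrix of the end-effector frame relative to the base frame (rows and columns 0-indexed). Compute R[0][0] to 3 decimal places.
End-effector x-axis (col 0 of R) = (-0.4330,-0.7500,0.5000)
R[0][0] = -0.4330

-0.433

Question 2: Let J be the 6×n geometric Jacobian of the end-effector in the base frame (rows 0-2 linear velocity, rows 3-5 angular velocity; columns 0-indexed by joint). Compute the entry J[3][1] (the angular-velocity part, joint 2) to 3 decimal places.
0.866

axis z_1 = (0.8660,-0.5000,0.0000); lever o_n−o_1 = (-1.2990,-2.2500,1.5000)
cross product → J_v[:, 1] = (-0.7500,-1.2990,-2.5981)
J_ω[:, 1] = z_1
entry J[3][1] = 0.8660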